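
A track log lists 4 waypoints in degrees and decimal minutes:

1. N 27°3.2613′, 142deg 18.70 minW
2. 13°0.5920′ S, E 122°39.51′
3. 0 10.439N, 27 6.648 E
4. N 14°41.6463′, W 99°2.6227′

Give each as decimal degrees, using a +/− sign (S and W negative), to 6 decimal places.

1. 27.054355, -142.311667
2. -13.009867, 122.658500
3. 0.173983, 27.110800
4. 14.694105, -99.043712

Point 1:
  Latitude: 3.2613′ = 0.054355°; total 27.0543550
  N ⇒ keep positive
  Lon: 18.7′ = 0.311667°; total 142.3116667
  W ⇒ negate
Point 2:
  Lat: 0.592′ = 0.009867°; total 13.0098667
  S ⇒ negate
  λ: 39.51′ = 0.658500°; total 122.6585000
  E ⇒ keep positive
Point 3:
  φ: 0 + 10.439/60 = 0.1739833
  N → positive
  λ: 6.648′ = 0.110800°; total 27.1108000
  E ⇒ keep positive
Point 4:
  Lat: 14 + 41.6463/60 = 14.6941050
  N ⇒ keep positive
  Lon: 99 + 2.6227/60 = 99.0437117
  hemisphere W, so the sign is −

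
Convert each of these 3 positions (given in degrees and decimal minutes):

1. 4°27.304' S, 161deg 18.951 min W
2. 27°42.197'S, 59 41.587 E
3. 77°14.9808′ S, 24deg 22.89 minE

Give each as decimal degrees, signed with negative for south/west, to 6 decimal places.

Point 1:
  φ: 27.304′ = 0.455067°; total 4.4550667
  S → negative
  λ: 18.951′ = 0.315850°; total 161.3158500
  W → negative
Point 2:
  φ: 27 + 42.197/60 = 27.7032833
  S ⇒ negate
  λ: 41.587′ = 0.693117°; total 59.6931167
  E ⇒ keep positive
Point 3:
  φ: 14.9808′ = 0.249680°; total 77.2496800
  hemisphere S, so the sign is −
  Lon: 22.89′ = 0.381500°; total 24.3815000
  E → positive

1. -4.455067, -161.315850
2. -27.703283, 59.693117
3. -77.249680, 24.381500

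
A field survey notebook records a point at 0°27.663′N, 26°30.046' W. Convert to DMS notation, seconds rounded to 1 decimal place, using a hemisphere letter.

Latitude: fractional minutes 0.66300 × 60 = 39.780″
Lon: 30.04600′ → 30′ and 0.04600 × 60 = 2.760″

0°27′39.8″ N, 26°30′2.8″ W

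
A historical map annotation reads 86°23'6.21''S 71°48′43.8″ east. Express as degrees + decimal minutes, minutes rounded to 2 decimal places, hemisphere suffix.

86° 23.10′ S, 71° 48.73′ E

Latitude: 23 + 6.21/60 = 23.1035′
Longitude: seconds/60 = 0.73000; minutes = 48 + 0.73000 = 48.7300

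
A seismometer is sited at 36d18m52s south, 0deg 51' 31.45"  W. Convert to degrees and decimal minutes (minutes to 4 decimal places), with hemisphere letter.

36° 18.8667′ S, 0° 51.5242′ W

Latitude: seconds/60 = 0.86667; minutes = 18 + 0.86667 = 18.866667
λ: 51 + 31.45/60 = 51.524167′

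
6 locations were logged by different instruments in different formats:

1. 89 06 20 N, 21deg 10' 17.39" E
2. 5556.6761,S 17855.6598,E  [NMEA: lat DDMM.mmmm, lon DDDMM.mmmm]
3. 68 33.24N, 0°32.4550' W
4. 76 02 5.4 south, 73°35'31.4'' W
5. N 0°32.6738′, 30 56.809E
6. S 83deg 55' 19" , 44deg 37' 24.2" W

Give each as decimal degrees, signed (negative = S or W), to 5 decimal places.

1. 89.10556, 21.17150
2. -55.94460, 178.92766
3. 68.55400, -0.54092
4. -76.03483, -73.59206
5. 0.54456, 30.94682
6. -83.92194, -44.62339

Point 1:
  Lat: 89° + 6/60 + 20/3600 = 89 + 0.100000 + 0.005556 = 89.105556
  N → positive
  Longitude: 10′ + 17.39″ = 10.28983′; 21 + 10.28983/60 = 21.171497
  E ⇒ keep positive
Point 2:
  φ: degrees = first 2 digits = 55, minutes = 56.6761; 55 + 56.6761/60 = 55.944602
  S ⇒ negate
  Lon: degrees = first 3 digits = 178, minutes = 55.6598; 178 + 55.6598/60 = 178.927663
  E → positive
Point 3:
  φ: 33.24′ = 0.554000°; total 68.554000
  N ⇒ keep positive
  Longitude: 32.455′ = 0.540917°; total 0.540917
  hemisphere W, so the sign is −
Point 4:
  Lat: 76° + 2/60 + 5.4/3600 = 76 + 0.033333 + 0.001500 = 76.034833
  S ⇒ negate
  Longitude: 73 + 35/60 + 31.4/3600 = 73.592056
  W ⇒ negate
Point 5:
  φ: 32.6738′ = 0.544563°; total 0.544563
  N ⇒ keep positive
  λ: 30 + 56.809/60 = 30.946817
  E ⇒ keep positive
Point 6:
  Lat: 83° + 55/60 + 19/3600 = 83 + 0.916667 + 0.005278 = 83.921944
  S ⇒ negate
  λ: 44° + 37/60 + 24.2/3600 = 44 + 0.616667 + 0.006722 = 44.623389
  W → negative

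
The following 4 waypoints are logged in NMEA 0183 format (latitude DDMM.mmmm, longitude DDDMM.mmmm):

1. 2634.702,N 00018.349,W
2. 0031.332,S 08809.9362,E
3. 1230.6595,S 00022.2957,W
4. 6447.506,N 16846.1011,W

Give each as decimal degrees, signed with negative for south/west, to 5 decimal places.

1. 26.57837, -0.30582
2. -0.52220, 88.16560
3. -12.51099, -0.37160
4. 64.79177, -168.76835

Point 1:
  Lat: degrees = first 2 digits = 26, minutes = 34.702; 26 + 34.702/60 = 26.578367
  N → positive
  Lon: degrees = first 3 digits = 0, minutes = 18.349; 0 + 18.349/60 = 0.305817
  hemisphere W, so the sign is −
Point 2:
  φ: split at 2 digits → 00° and 31.332′; 0 + 31.332/60 = 0.522200
  S ⇒ negate
  Lon: split at 3 digits → 088° and 9.9362′; 88 + 9.9362/60 = 88.165603
  E ⇒ keep positive
Point 3:
  Latitude: split at 2 digits → 12° and 30.6595′; 12 + 30.6595/60 = 12.510992
  S → negative
  λ: split at 3 digits → 000° and 22.2957′; 0 + 22.2957/60 = 0.371595
  W → negative
Point 4:
  Latitude: split at 2 digits → 64° and 47.506′; 64 + 47.506/60 = 64.791767
  N → positive
  Longitude: degrees = first 3 digits = 168, minutes = 46.1011; 168 + 46.1011/60 = 168.768352
  W ⇒ negate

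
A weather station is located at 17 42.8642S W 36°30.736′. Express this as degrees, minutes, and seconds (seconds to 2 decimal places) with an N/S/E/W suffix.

17°42′51.85″ S, 36°30′44.16″ W

φ: fractional minutes 0.86420 × 60 = 51.8520″
λ: 30.73600′ → 30′ and 0.73600 × 60 = 44.1600″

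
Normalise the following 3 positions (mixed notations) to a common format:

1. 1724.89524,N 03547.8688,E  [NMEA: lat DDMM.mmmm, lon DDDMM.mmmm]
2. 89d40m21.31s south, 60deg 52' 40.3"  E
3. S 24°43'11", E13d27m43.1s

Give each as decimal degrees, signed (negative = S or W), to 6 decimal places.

Point 1:
  φ: split at 2 digits → 17° and 24.89524′; 17 + 24.89524/60 = 17.4149207
  N → positive
  Longitude: degrees = first 3 digits = 35, minutes = 47.8688; 35 + 47.8688/60 = 35.7978133
  E → positive
Point 2:
  Latitude: 40′ + 21.31″ = 40.35517′; 89 + 40.35517/60 = 89.6725861
  S ⇒ negate
  λ: 60° + 52/60 + 40.3/3600 = 60 + 0.866667 + 0.011194 = 60.8778611
  E ⇒ keep positive
Point 3:
  φ: 24 + 43/60 + 11/3600 = 24.7197222
  S ⇒ negate
  Longitude: 13 + 27/60 + 43.1/3600 = 13.4619722
  E ⇒ keep positive

1. 17.414921, 35.797813
2. -89.672586, 60.877861
3. -24.719722, 13.461972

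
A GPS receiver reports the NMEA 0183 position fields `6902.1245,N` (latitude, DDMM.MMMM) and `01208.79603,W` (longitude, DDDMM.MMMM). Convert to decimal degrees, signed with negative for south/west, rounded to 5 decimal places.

69.03541, -12.14660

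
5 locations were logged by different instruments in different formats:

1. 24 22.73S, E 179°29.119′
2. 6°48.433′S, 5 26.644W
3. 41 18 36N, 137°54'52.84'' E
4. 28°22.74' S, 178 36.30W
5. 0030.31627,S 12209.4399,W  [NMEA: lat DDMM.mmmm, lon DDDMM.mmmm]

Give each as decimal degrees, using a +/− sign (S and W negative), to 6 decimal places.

Point 1:
  Latitude: 24 + 22.73/60 = 24.3788333
  S ⇒ negate
  Lon: 29.119′ = 0.485317°; total 179.4853167
  E ⇒ keep positive
Point 2:
  φ: 48.433′ = 0.807217°; total 6.8072167
  S ⇒ negate
  Lon: 26.644′ = 0.444067°; total 5.4440667
  W → negative
Point 3:
  Lat: 41 + 18/60 + 36/3600 = 41.3100000
  N ⇒ keep positive
  Lon: 137 + 54/60 + 52.84/3600 = 137.9146778
  E ⇒ keep positive
Point 4:
  φ: 22.74′ = 0.379000°; total 28.3790000
  S ⇒ negate
  Longitude: 36.3′ = 0.605000°; total 178.6050000
  W ⇒ negate
Point 5:
  φ: split at 2 digits → 00° and 30.31627′; 0 + 30.31627/60 = 0.5052712
  hemisphere S, so the sign is −
  Longitude: split at 3 digits → 122° and 9.4399′; 122 + 9.4399/60 = 122.1573317
  W ⇒ negate

1. -24.378833, 179.485317
2. -6.807217, -5.444067
3. 41.310000, 137.914678
4. -28.379000, -178.605000
5. -0.505271, -122.157332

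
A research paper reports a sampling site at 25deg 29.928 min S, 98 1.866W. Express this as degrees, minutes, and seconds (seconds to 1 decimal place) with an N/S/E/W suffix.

25°29′55.7″ S, 98°01′52.0″ W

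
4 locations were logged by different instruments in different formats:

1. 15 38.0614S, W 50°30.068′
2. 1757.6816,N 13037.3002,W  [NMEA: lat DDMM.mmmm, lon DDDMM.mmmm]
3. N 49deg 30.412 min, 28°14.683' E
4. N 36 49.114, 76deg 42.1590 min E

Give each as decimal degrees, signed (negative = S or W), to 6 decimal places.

1. -15.634357, -50.501133
2. 17.961360, -130.621670
3. 49.506867, 28.244717
4. 36.818567, 76.702650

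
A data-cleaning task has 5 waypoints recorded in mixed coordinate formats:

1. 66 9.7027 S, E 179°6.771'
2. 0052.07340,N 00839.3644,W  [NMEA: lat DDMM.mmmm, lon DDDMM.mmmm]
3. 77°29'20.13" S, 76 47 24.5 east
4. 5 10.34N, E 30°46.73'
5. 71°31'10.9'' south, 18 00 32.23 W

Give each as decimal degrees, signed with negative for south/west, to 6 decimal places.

Point 1:
  φ: 9.7027′ = 0.161712°; total 66.1617117
  hemisphere S, so the sign is −
  λ: 179 + 6.771/60 = 179.1128500
  E → positive
Point 2:
  Latitude: split at 2 digits → 00° and 52.0734′; 0 + 52.0734/60 = 0.8678900
  N ⇒ keep positive
  λ: split at 3 digits → 008° and 39.3644′; 8 + 39.3644/60 = 8.6560733
  W → negative
Point 3:
  φ: 29′ + 20.13″ = 29.33550′; 77 + 29.33550/60 = 77.4889250
  hemisphere S, so the sign is −
  Lon: 47′ + 24.5″ = 47.40833′; 76 + 47.40833/60 = 76.7901389
  E → positive
Point 4:
  Lat: 10.34′ = 0.172333°; total 5.1723333
  N → positive
  λ: 30 + 46.73/60 = 30.7788333
  E ⇒ keep positive
Point 5:
  φ: 71 + 31/60 + 10.9/3600 = 71.5196944
  S → negative
  Longitude: 18° + 0/60 + 32.23/3600 = 18 + 0.000000 + 0.008953 = 18.0089528
  W ⇒ negate

1. -66.161712, 179.112850
2. 0.867890, -8.656073
3. -77.488925, 76.790139
4. 5.172333, 30.778833
5. -71.519694, -18.008953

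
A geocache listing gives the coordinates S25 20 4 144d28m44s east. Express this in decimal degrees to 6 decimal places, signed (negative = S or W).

-25.334444, 144.478889

Lat: 20′ + 4″ = 20.06667′; 25 + 20.06667/60 = 25.3344444
S → negative
Longitude: 28′ + 44″ = 28.73333′; 144 + 28.73333/60 = 144.4788889
E → positive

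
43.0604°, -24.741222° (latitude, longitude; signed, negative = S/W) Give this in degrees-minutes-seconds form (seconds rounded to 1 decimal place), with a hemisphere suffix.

43°03′37.4″ N, 24°44′28.4″ W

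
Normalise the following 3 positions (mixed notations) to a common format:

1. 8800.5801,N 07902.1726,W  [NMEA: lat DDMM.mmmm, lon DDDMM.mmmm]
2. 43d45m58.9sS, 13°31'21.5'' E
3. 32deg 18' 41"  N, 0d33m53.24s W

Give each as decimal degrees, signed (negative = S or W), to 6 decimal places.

1. 88.009668, -79.036210
2. -43.766361, 13.522639
3. 32.311389, -0.564789

Point 1:
  Latitude: degrees = first 2 digits = 88, minutes = 0.5801; 88 + 0.5801/60 = 88.0096683
  N ⇒ keep positive
  λ: degrees = first 3 digits = 79, minutes = 2.1726; 79 + 2.1726/60 = 79.0362100
  hemisphere W, so the sign is −
Point 2:
  Lat: 45′ + 58.9″ = 45.98167′; 43 + 45.98167/60 = 43.7663611
  hemisphere S, so the sign is −
  Lon: 13° + 31/60 + 21.5/3600 = 13 + 0.516667 + 0.005972 = 13.5226389
  E → positive
Point 3:
  φ: 32° + 18/60 + 41/3600 = 32 + 0.300000 + 0.011389 = 32.3113889
  N → positive
  λ: 0 + 33/60 + 53.24/3600 = 0.5647889
  hemisphere W, so the sign is −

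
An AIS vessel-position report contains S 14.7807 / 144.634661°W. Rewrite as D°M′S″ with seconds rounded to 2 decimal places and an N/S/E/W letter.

Lat: whole degrees 14; 46.84200′ → 46′ and 50.5200″
λ: whole degrees 144; 38.07966′ → 38′ and 4.7796″

14°46′50.52″ S, 144°38′4.78″ W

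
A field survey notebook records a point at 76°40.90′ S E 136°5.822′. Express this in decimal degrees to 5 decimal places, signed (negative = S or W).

φ: 76 + 40.9/60 = 76.681667
S → negative
λ: 5.822′ = 0.097033°; total 136.097033
E ⇒ keep positive

-76.68167, 136.09703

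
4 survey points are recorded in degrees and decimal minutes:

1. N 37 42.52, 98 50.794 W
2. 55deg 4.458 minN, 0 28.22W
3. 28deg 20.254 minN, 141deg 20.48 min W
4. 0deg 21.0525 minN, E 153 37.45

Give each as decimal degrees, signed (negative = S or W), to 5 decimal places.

1. 37.70867, -98.84657
2. 55.07430, -0.47033
3. 28.33757, -141.34133
4. 0.35088, 153.62417

Point 1:
  Latitude: 37 + 42.52/60 = 37.708667
  N ⇒ keep positive
  Lon: 50.794′ = 0.846567°; total 98.846567
  W ⇒ negate
Point 2:
  Lat: 4.458′ = 0.074300°; total 55.074300
  N → positive
  Lon: 28.22′ = 0.470333°; total 0.470333
  W ⇒ negate
Point 3:
  Lat: 28 + 20.254/60 = 28.337567
  N → positive
  Longitude: 141 + 20.48/60 = 141.341333
  hemisphere W, so the sign is −
Point 4:
  Lat: 0 + 21.0525/60 = 0.350875
  N → positive
  Lon: 153 + 37.45/60 = 153.624167
  E ⇒ keep positive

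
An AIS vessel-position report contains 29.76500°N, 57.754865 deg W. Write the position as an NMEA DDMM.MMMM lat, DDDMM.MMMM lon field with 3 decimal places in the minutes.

2945.900,N / 05745.292,W

φ: 29° + 0.765000 × 60 = 29° 45.90000′
λ: 57° + 0.754865 × 60 = 57° 45.29190′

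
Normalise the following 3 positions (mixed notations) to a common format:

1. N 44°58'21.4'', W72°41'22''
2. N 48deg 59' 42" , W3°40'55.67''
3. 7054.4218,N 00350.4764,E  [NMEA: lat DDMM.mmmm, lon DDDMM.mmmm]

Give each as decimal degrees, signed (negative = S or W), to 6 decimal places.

1. 44.972611, -72.689444
2. 48.995000, -3.682131
3. 70.907030, 3.841273

Point 1:
  Lat: 44 + 58/60 + 21.4/3600 = 44.9726111
  N ⇒ keep positive
  Longitude: 72° + 41/60 + 22/3600 = 72 + 0.683333 + 0.006111 = 72.6894444
  W → negative
Point 2:
  Lat: 48° + 59/60 + 42/3600 = 48 + 0.983333 + 0.011667 = 48.9950000
  N → positive
  Lon: 3° + 40/60 + 55.67/3600 = 3 + 0.666667 + 0.015464 = 3.6821306
  W ⇒ negate
Point 3:
  Lat: degrees = first 2 digits = 70, minutes = 54.4218; 70 + 54.4218/60 = 70.9070300
  N → positive
  Longitude: degrees = first 3 digits = 3, minutes = 50.4764; 3 + 50.4764/60 = 3.8412733
  E ⇒ keep positive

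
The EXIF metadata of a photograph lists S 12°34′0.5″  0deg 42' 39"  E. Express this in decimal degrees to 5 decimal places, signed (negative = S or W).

-12.56681, 0.71083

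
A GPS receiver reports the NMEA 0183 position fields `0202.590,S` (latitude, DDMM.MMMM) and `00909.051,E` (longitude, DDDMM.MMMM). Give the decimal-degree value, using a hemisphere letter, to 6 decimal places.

2.043167° S, 9.150850° E

Lat: degrees = first 2 digits = 2, minutes = 2.59; 2 + 2.59/60 = 2.0431667
Lon: degrees = first 3 digits = 9, minutes = 9.051; 9 + 9.051/60 = 9.1508500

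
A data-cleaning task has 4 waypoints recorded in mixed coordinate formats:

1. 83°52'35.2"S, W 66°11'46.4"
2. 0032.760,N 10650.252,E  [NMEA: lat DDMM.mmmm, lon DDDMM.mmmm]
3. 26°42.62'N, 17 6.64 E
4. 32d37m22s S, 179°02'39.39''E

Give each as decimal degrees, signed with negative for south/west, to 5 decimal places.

1. -83.87644, -66.19622
2. 0.54600, 106.83753
3. 26.71033, 17.11067
4. -32.62278, 179.04428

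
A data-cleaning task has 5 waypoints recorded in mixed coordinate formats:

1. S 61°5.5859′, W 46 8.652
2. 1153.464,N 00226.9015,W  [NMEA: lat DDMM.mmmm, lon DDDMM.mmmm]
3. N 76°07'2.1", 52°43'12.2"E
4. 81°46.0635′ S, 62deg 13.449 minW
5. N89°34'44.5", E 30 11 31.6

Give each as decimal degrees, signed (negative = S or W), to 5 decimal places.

1. -61.09310, -46.14420
2. 11.89107, -2.44836
3. 76.11725, 52.72006
4. -81.76773, -62.22415
5. 89.57903, 30.19211

Point 1:
  φ: 61 + 5.5859/60 = 61.093098
  S → negative
  Lon: 46 + 8.652/60 = 46.144200
  hemisphere W, so the sign is −
Point 2:
  Latitude: degrees = first 2 digits = 11, minutes = 53.464; 11 + 53.464/60 = 11.891067
  N → positive
  Lon: degrees = first 3 digits = 2, minutes = 26.9015; 2 + 26.9015/60 = 2.448358
  hemisphere W, so the sign is −
Point 3:
  Lat: 76° + 7/60 + 2.1/3600 = 76 + 0.116667 + 0.000583 = 76.117250
  N → positive
  λ: 43′ + 12.2″ = 43.20333′; 52 + 43.20333/60 = 52.720056
  E → positive
Point 4:
  φ: 46.0635′ = 0.767725°; total 81.767725
  hemisphere S, so the sign is −
  Longitude: 13.449′ = 0.224150°; total 62.224150
  hemisphere W, so the sign is −
Point 5:
  φ: 34′ + 44.5″ = 34.74167′; 89 + 34.74167/60 = 89.579028
  N ⇒ keep positive
  Lon: 11′ + 31.6″ = 11.52667′; 30 + 11.52667/60 = 30.192111
  E → positive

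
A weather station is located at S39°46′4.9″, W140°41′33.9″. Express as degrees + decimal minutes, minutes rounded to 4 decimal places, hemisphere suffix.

Lat: seconds/60 = 0.08167; minutes = 46 + 0.08167 = 46.081667
Longitude: 41 + 33.9/60 = 41.565000′

39° 46.0817′ S, 140° 41.5650′ W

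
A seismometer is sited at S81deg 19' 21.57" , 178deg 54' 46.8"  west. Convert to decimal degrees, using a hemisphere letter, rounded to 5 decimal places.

81.32266° S, 178.91300° W

Lat: 19′ + 21.57″ = 19.35950′; 81 + 19.35950/60 = 81.322658
Longitude: 54′ + 46.8″ = 54.78000′; 178 + 54.78000/60 = 178.913000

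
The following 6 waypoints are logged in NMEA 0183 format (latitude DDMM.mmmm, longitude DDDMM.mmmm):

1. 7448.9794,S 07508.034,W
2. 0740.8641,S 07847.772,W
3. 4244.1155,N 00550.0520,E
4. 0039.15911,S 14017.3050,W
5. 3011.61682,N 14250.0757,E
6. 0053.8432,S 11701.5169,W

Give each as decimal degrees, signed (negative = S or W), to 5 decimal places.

1. -74.81632, -75.13390
2. -7.68107, -78.79620
3. 42.73526, 5.83420
4. -0.65265, -140.28842
5. 30.19361, 142.83460
6. -0.89739, -117.02528

Point 1:
  Latitude: degrees = first 2 digits = 74, minutes = 48.9794; 74 + 48.9794/60 = 74.816323
  S ⇒ negate
  λ: degrees = first 3 digits = 75, minutes = 8.034; 75 + 8.034/60 = 75.133900
  W → negative
Point 2:
  φ: degrees = first 2 digits = 7, minutes = 40.8641; 7 + 40.8641/60 = 7.681068
  S ⇒ negate
  Lon: degrees = first 3 digits = 78, minutes = 47.772; 78 + 47.772/60 = 78.796200
  hemisphere W, so the sign is −
Point 3:
  Latitude: degrees = first 2 digits = 42, minutes = 44.1155; 42 + 44.1155/60 = 42.735258
  N ⇒ keep positive
  λ: split at 3 digits → 005° and 50.052′; 5 + 50.052/60 = 5.834200
  E ⇒ keep positive
Point 4:
  φ: split at 2 digits → 00° and 39.15911′; 0 + 39.15911/60 = 0.652652
  S ⇒ negate
  λ: degrees = first 3 digits = 140, minutes = 17.305; 140 + 17.305/60 = 140.288417
  W ⇒ negate
Point 5:
  φ: split at 2 digits → 30° and 11.61682′; 30 + 11.61682/60 = 30.193614
  N ⇒ keep positive
  λ: split at 3 digits → 142° and 50.0757′; 142 + 50.0757/60 = 142.834595
  E → positive
Point 6:
  Latitude: degrees = first 2 digits = 0, minutes = 53.8432; 0 + 53.8432/60 = 0.897387
  hemisphere S, so the sign is −
  Longitude: split at 3 digits → 117° and 1.5169′; 117 + 1.5169/60 = 117.025282
  W → negative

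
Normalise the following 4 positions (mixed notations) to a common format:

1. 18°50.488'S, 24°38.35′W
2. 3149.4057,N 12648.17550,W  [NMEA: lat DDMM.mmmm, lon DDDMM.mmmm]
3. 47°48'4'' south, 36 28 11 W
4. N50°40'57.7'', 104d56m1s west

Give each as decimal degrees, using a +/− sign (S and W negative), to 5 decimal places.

Point 1:
  Latitude: 50.488′ = 0.841467°; total 18.841467
  hemisphere S, so the sign is −
  Lon: 24 + 38.35/60 = 24.639167
  W ⇒ negate
Point 2:
  φ: degrees = first 2 digits = 31, minutes = 49.4057; 31 + 49.4057/60 = 31.823428
  N → positive
  Lon: split at 3 digits → 126° and 48.1755′; 126 + 48.1755/60 = 126.802925
  W → negative
Point 3:
  φ: 48′ + 4″ = 48.06667′; 47 + 48.06667/60 = 47.801111
  S ⇒ negate
  Lon: 36 + 28/60 + 11/3600 = 36.469722
  hemisphere W, so the sign is −
Point 4:
  Latitude: 40′ + 57.7″ = 40.96167′; 50 + 40.96167/60 = 50.682694
  N ⇒ keep positive
  Lon: 104° + 56/60 + 1/3600 = 104 + 0.933333 + 0.000278 = 104.933611
  hemisphere W, so the sign is −

1. -18.84147, -24.63917
2. 31.82343, -126.80293
3. -47.80111, -36.46972
4. 50.68269, -104.93361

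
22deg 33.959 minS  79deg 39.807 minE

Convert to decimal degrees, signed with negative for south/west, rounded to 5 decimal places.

-22.56598, 79.66345

φ: 33.959′ = 0.565983°; total 22.565983
S ⇒ negate
Longitude: 79 + 39.807/60 = 79.663450
E → positive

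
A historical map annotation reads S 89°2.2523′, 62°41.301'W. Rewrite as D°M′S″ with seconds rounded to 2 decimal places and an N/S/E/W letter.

Lat: 2.25230′ → 2′ and 0.25230 × 60 = 15.1380″
Longitude: fractional minutes 0.30100 × 60 = 18.0600″

89°02′15.14″ S, 62°41′18.06″ W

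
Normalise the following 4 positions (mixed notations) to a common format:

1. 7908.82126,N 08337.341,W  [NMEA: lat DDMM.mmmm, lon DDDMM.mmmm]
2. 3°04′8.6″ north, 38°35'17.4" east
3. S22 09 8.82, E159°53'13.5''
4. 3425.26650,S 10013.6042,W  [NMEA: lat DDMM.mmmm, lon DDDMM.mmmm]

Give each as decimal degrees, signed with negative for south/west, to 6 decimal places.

Point 1:
  Lat: degrees = first 2 digits = 79, minutes = 8.82126; 79 + 8.82126/60 = 79.1470210
  N ⇒ keep positive
  Longitude: split at 3 digits → 083° and 37.341′; 83 + 37.341/60 = 83.6223500
  hemisphere W, so the sign is −
Point 2:
  Latitude: 4′ + 8.6″ = 4.14333′; 3 + 4.14333/60 = 3.0690556
  N → positive
  Lon: 38 + 35/60 + 17.4/3600 = 38.5881667
  E ⇒ keep positive
Point 3:
  Latitude: 22° + 9/60 + 8.82/3600 = 22 + 0.150000 + 0.002450 = 22.1524500
  hemisphere S, so the sign is −
  Lon: 159 + 53/60 + 13.5/3600 = 159.8870833
  E ⇒ keep positive
Point 4:
  Latitude: split at 2 digits → 34° and 25.2665′; 34 + 25.2665/60 = 34.4211083
  hemisphere S, so the sign is −
  Longitude: degrees = first 3 digits = 100, minutes = 13.6042; 100 + 13.6042/60 = 100.2267367
  W ⇒ negate

1. 79.147021, -83.622350
2. 3.069056, 38.588167
3. -22.152450, 159.887083
4. -34.421108, -100.226737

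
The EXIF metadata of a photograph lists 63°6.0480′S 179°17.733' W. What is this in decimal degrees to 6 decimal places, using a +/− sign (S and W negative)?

φ: 63 + 6.048/60 = 63.1008000
S ⇒ negate
Lon: 17.733′ = 0.295550°; total 179.2955500
W ⇒ negate

-63.100800, -179.295550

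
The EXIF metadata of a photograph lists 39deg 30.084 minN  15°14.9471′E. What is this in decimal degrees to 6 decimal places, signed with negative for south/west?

φ: 39 + 30.084/60 = 39.5014000
N ⇒ keep positive
Lon: 14.9471′ = 0.249118°; total 15.2491183
E → positive

39.501400, 15.249118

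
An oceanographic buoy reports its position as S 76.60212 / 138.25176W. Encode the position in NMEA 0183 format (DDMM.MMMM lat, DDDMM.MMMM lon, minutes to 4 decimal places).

7636.1272,S / 13815.1056,W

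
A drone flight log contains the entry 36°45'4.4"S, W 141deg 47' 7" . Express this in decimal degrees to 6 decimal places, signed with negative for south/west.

-36.751222, -141.785278

Latitude: 45′ + 4.4″ = 45.07333′; 36 + 45.07333/60 = 36.7512222
hemisphere S, so the sign is −
Longitude: 141° + 47/60 + 7/3600 = 141 + 0.783333 + 0.001944 = 141.7852778
hemisphere W, so the sign is −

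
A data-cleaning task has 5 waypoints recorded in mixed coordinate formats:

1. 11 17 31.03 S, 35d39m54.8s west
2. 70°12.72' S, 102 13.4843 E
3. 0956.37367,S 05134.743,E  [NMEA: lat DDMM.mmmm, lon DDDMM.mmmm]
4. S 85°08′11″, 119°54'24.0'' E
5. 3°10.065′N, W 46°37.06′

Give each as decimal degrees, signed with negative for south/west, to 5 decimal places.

1. -11.29195, -35.66522
2. -70.21200, 102.22474
3. -9.93956, 51.57905
4. -85.13639, 119.90667
5. 3.16775, -46.61767

Point 1:
  Latitude: 17′ + 31.03″ = 17.51717′; 11 + 17.51717/60 = 11.291953
  S → negative
  λ: 35° + 39/60 + 54.8/3600 = 35 + 0.650000 + 0.015222 = 35.665222
  hemisphere W, so the sign is −
Point 2:
  Latitude: 12.72′ = 0.212000°; total 70.212000
  S ⇒ negate
  λ: 102 + 13.4843/60 = 102.224738
  E ⇒ keep positive
Point 3:
  Lat: split at 2 digits → 09° and 56.37367′; 9 + 56.37367/60 = 9.939561
  S ⇒ negate
  Longitude: split at 3 digits → 051° and 34.743′; 51 + 34.743/60 = 51.579050
  E → positive
Point 4:
  Latitude: 85 + 8/60 + 11/3600 = 85.136389
  S ⇒ negate
  Lon: 119 + 54/60 + 24/3600 = 119.906667
  E ⇒ keep positive
Point 5:
  φ: 10.065′ = 0.167750°; total 3.167750
  N → positive
  λ: 37.06′ = 0.617667°; total 46.617667
  W ⇒ negate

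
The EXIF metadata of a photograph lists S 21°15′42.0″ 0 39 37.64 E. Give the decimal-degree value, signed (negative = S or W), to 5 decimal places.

Latitude: 21 + 15/60 + 42/3600 = 21.261667
S → negative
Lon: 0° + 39/60 + 37.64/3600 = 0 + 0.650000 + 0.010456 = 0.660456
E ⇒ keep positive

-21.26167, 0.66046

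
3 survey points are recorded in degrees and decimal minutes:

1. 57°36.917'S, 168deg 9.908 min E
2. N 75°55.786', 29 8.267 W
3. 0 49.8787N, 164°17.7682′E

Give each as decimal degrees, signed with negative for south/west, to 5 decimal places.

Point 1:
  Lat: 36.917′ = 0.615283°; total 57.615283
  hemisphere S, so the sign is −
  Lon: 168 + 9.908/60 = 168.165133
  E → positive
Point 2:
  Latitude: 75 + 55.786/60 = 75.929767
  N ⇒ keep positive
  Longitude: 29 + 8.267/60 = 29.137783
  W → negative
Point 3:
  Latitude: 49.8787′ = 0.831312°; total 0.831312
  N ⇒ keep positive
  Longitude: 17.7682′ = 0.296137°; total 164.296137
  E ⇒ keep positive

1. -57.61528, 168.16513
2. 75.92977, -29.13778
3. 0.83131, 164.29614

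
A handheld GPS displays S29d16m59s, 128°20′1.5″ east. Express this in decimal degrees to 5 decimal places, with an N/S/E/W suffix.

29.28306° S, 128.33375° E

φ: 29 + 16/60 + 59/3600 = 29.283056
Lon: 128° + 20/60 + 1.5/3600 = 128 + 0.333333 + 0.000417 = 128.333750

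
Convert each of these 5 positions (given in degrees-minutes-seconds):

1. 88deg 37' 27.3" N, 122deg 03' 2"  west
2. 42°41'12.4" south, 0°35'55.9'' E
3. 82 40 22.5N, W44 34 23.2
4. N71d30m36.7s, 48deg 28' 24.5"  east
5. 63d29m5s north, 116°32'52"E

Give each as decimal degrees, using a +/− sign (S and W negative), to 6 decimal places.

Point 1:
  φ: 88° + 37/60 + 27.3/3600 = 88 + 0.616667 + 0.007583 = 88.6242500
  N ⇒ keep positive
  Longitude: 122° + 3/60 + 2/3600 = 122 + 0.050000 + 0.000556 = 122.0505556
  W → negative
Point 2:
  Lat: 42 + 41/60 + 12.4/3600 = 42.6867778
  hemisphere S, so the sign is −
  Lon: 0 + 35/60 + 55.9/3600 = 0.5988611
  E ⇒ keep positive
Point 3:
  Lat: 82 + 40/60 + 22.5/3600 = 82.6729167
  N → positive
  Longitude: 44 + 34/60 + 23.2/3600 = 44.5731111
  W ⇒ negate
Point 4:
  φ: 71 + 30/60 + 36.7/3600 = 71.5101944
  N ⇒ keep positive
  λ: 48° + 28/60 + 24.5/3600 = 48 + 0.466667 + 0.006806 = 48.4734722
  E → positive
Point 5:
  φ: 63 + 29/60 + 5/3600 = 63.4847222
  N ⇒ keep positive
  Lon: 116 + 32/60 + 52/3600 = 116.5477778
  E → positive

1. 88.624250, -122.050556
2. -42.686778, 0.598861
3. 82.672917, -44.573111
4. 71.510194, 48.473472
5. 63.484722, 116.547778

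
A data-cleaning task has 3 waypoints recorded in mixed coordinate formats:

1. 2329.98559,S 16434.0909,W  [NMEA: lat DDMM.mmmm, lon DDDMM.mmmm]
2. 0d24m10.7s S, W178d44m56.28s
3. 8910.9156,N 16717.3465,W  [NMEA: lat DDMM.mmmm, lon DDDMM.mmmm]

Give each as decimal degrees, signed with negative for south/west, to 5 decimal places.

1. -23.49976, -164.56818
2. -0.40297, -178.74897
3. 89.18193, -167.28911

Point 1:
  Lat: degrees = first 2 digits = 23, minutes = 29.98559; 23 + 29.98559/60 = 23.499760
  hemisphere S, so the sign is −
  Lon: split at 3 digits → 164° and 34.0909′; 164 + 34.0909/60 = 164.568182
  W ⇒ negate
Point 2:
  φ: 0° + 24/60 + 10.7/3600 = 0 + 0.400000 + 0.002972 = 0.402972
  S ⇒ negate
  Lon: 178° + 44/60 + 56.28/3600 = 178 + 0.733333 + 0.015633 = 178.748967
  W ⇒ negate
Point 3:
  Lat: degrees = first 2 digits = 89, minutes = 10.9156; 89 + 10.9156/60 = 89.181927
  N → positive
  λ: split at 3 digits → 167° and 17.3465′; 167 + 17.3465/60 = 167.289108
  W → negative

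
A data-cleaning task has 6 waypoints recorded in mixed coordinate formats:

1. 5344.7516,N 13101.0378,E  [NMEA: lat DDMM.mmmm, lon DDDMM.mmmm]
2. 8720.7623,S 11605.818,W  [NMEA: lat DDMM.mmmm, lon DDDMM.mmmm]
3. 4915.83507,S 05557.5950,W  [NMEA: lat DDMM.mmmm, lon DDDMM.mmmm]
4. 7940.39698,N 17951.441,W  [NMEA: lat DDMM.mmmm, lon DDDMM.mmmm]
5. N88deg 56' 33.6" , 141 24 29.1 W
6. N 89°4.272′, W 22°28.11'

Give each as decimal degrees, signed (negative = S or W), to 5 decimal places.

Point 1:
  Lat: split at 2 digits → 53° and 44.7516′; 53 + 44.7516/60 = 53.745860
  N ⇒ keep positive
  λ: split at 3 digits → 131° and 1.0378′; 131 + 1.0378/60 = 131.017297
  E → positive
Point 2:
  Lat: split at 2 digits → 87° and 20.7623′; 87 + 20.7623/60 = 87.346038
  S → negative
  λ: split at 3 digits → 116° and 5.818′; 116 + 5.818/60 = 116.096967
  W → negative
Point 3:
  Latitude: degrees = first 2 digits = 49, minutes = 15.83507; 49 + 15.83507/60 = 49.263918
  S ⇒ negate
  Lon: degrees = first 3 digits = 55, minutes = 57.595; 55 + 57.595/60 = 55.959917
  W → negative
Point 4:
  Latitude: degrees = first 2 digits = 79, minutes = 40.39698; 79 + 40.39698/60 = 79.673283
  N ⇒ keep positive
  Longitude: degrees = first 3 digits = 179, minutes = 51.441; 179 + 51.441/60 = 179.857350
  W ⇒ negate
Point 5:
  Lat: 88 + 56/60 + 33.6/3600 = 88.942667
  N ⇒ keep positive
  Lon: 141° + 24/60 + 29.1/3600 = 141 + 0.400000 + 0.008083 = 141.408083
  hemisphere W, so the sign is −
Point 6:
  φ: 4.272′ = 0.071200°; total 89.071200
  N ⇒ keep positive
  Longitude: 28.11′ = 0.468500°; total 22.468500
  W → negative

1. 53.74586, 131.01730
2. -87.34604, -116.09697
3. -49.26392, -55.95992
4. 79.67328, -179.85735
5. 88.94267, -141.40808
6. 89.07120, -22.46850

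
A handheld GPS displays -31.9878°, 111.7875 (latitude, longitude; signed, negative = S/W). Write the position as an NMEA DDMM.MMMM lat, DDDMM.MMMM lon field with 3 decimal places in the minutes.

Latitude is negative → S; |value| = 31.987800
Latitude: minutes = (31.987800 − 31) × 60 = 59.26800
λ: minutes = (111.787500 − 111) × 60 = 47.25000

3159.268,S / 11147.250,E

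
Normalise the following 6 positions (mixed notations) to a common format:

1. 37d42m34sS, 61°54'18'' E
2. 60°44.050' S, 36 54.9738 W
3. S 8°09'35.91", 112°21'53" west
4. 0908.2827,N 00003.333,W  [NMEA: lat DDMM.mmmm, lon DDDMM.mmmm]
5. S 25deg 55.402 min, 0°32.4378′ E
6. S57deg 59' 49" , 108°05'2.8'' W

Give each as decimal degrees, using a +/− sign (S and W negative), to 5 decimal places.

1. -37.70944, 61.90500
2. -60.73417, -36.91623
3. -8.15998, -112.36472
4. 9.13805, -0.05555
5. -25.92337, 0.54063
6. -57.99694, -108.08411

Point 1:
  Latitude: 37 + 42/60 + 34/3600 = 37.709444
  S → negative
  Longitude: 54′ + 18″ = 54.30000′; 61 + 54.30000/60 = 61.905000
  E → positive
Point 2:
  φ: 44.05′ = 0.734167°; total 60.734167
  S ⇒ negate
  Lon: 36 + 54.9738/60 = 36.916230
  hemisphere W, so the sign is −
Point 3:
  Lat: 9′ + 35.91″ = 9.59850′; 8 + 9.59850/60 = 8.159975
  S → negative
  Lon: 112° + 21/60 + 53/3600 = 112 + 0.350000 + 0.014722 = 112.364722
  W ⇒ negate
Point 4:
  φ: degrees = first 2 digits = 9, minutes = 8.2827; 9 + 8.2827/60 = 9.138045
  N ⇒ keep positive
  Lon: split at 3 digits → 000° and 3.333′; 0 + 3.333/60 = 0.055550
  W → negative
Point 5:
  Lat: 55.402′ = 0.923367°; total 25.923367
  hemisphere S, so the sign is −
  λ: 0 + 32.4378/60 = 0.540630
  E ⇒ keep positive
Point 6:
  Lat: 59′ + 49″ = 59.81667′; 57 + 59.81667/60 = 57.996944
  S ⇒ negate
  Longitude: 5′ + 2.8″ = 5.04667′; 108 + 5.04667/60 = 108.084111
  W → negative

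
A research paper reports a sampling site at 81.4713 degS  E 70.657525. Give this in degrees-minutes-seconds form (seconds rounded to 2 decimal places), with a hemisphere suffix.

81°28′16.68″ S, 70°39′27.09″ E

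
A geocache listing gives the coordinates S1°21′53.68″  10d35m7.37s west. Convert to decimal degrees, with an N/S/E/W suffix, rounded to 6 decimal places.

1.364911° S, 10.585381° W

φ: 1 + 21/60 + 53.68/3600 = 1.3649111
Lon: 10 + 35/60 + 7.37/3600 = 10.5853806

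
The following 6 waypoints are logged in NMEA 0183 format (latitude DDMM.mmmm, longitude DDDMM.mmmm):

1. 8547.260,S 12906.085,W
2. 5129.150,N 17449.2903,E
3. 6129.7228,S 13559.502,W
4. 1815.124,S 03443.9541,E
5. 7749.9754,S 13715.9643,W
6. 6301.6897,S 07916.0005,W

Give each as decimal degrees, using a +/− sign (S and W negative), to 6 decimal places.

Point 1:
  φ: split at 2 digits → 85° and 47.26′; 85 + 47.26/60 = 85.7876667
  S ⇒ negate
  Lon: split at 3 digits → 129° and 6.085′; 129 + 6.085/60 = 129.1014167
  W ⇒ negate
Point 2:
  Latitude: degrees = first 2 digits = 51, minutes = 29.15; 51 + 29.15/60 = 51.4858333
  N → positive
  λ: degrees = first 3 digits = 174, minutes = 49.2903; 174 + 49.2903/60 = 174.8215050
  E → positive
Point 3:
  φ: split at 2 digits → 61° and 29.7228′; 61 + 29.7228/60 = 61.4953800
  S → negative
  Longitude: split at 3 digits → 135° and 59.502′; 135 + 59.502/60 = 135.9917000
  hemisphere W, so the sign is −
Point 4:
  Lat: split at 2 digits → 18° and 15.124′; 18 + 15.124/60 = 18.2520667
  S ⇒ negate
  λ: split at 3 digits → 034° and 43.9541′; 34 + 43.9541/60 = 34.7325683
  E → positive
Point 5:
  Latitude: split at 2 digits → 77° and 49.9754′; 77 + 49.9754/60 = 77.8329233
  S → negative
  λ: degrees = first 3 digits = 137, minutes = 15.9643; 137 + 15.9643/60 = 137.2660717
  hemisphere W, so the sign is −
Point 6:
  φ: split at 2 digits → 63° and 1.6897′; 63 + 1.6897/60 = 63.0281617
  S ⇒ negate
  Longitude: split at 3 digits → 079° and 16.0005′; 79 + 16.0005/60 = 79.2666750
  hemisphere W, so the sign is −

1. -85.787667, -129.101417
2. 51.485833, 174.821505
3. -61.495380, -135.991700
4. -18.252067, 34.732568
5. -77.832923, -137.266072
6. -63.028162, -79.266675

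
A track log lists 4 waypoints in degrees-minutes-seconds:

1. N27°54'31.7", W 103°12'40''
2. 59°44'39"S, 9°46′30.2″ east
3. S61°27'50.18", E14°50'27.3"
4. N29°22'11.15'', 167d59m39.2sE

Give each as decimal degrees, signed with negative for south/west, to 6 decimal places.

Point 1:
  Latitude: 27 + 54/60 + 31.7/3600 = 27.9088056
  N → positive
  Longitude: 12′ + 40″ = 12.66667′; 103 + 12.66667/60 = 103.2111111
  hemisphere W, so the sign is −
Point 2:
  φ: 44′ + 39″ = 44.65000′; 59 + 44.65000/60 = 59.7441667
  hemisphere S, so the sign is −
  λ: 46′ + 30.2″ = 46.50333′; 9 + 46.50333/60 = 9.7750556
  E ⇒ keep positive
Point 3:
  φ: 61° + 27/60 + 50.18/3600 = 61 + 0.450000 + 0.013939 = 61.4639389
  S → negative
  Longitude: 14 + 50/60 + 27.3/3600 = 14.8409167
  E → positive
Point 4:
  Latitude: 29° + 22/60 + 11.15/3600 = 29 + 0.366667 + 0.003097 = 29.3697639
  N → positive
  Lon: 167 + 59/60 + 39.2/3600 = 167.9942222
  E → positive

1. 27.908806, -103.211111
2. -59.744167, 9.775056
3. -61.463939, 14.840917
4. 29.369764, 167.994222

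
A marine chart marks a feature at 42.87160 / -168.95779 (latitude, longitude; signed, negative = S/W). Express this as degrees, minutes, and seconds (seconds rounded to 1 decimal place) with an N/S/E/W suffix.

φ: 0.871600 × 60 = 52.29600′ → 52′, remainder × 60 = 17.760″
Longitude is negative → W; |value| = 168.957790
λ: 0.957790 × 60 = 57.46740′ → 57′, remainder × 60 = 28.044″

42°52′17.8″ N, 168°57′28.0″ W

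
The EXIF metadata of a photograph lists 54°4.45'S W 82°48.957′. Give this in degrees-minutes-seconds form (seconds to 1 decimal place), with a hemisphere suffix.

Latitude: fractional minutes 0.45000 × 60 = 27.000″
λ: fractional minutes 0.95700 × 60 = 57.420″

54°04′27.0″ S, 82°48′57.4″ W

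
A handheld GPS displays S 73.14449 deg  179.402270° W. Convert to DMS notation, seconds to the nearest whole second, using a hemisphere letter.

Latitude: whole degrees 73; 8.66940′ → 8′ and 40.16″
λ: 0.402270 × 60 = 24.13620′ → 24′, remainder × 60 = 8.17″

73°08′40″ S, 179°24′8″ W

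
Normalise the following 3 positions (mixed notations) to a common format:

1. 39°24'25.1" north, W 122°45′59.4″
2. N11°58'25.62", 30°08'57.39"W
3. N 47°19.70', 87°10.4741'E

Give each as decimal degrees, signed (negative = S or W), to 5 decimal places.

1. 39.40697, -122.76650
2. 11.97378, -30.14928
3. 47.32833, 87.17457

Point 1:
  φ: 39° + 24/60 + 25.1/3600 = 39 + 0.400000 + 0.006972 = 39.406972
  N ⇒ keep positive
  λ: 122 + 45/60 + 59.4/3600 = 122.766500
  W → negative
Point 2:
  Latitude: 11° + 58/60 + 25.62/3600 = 11 + 0.966667 + 0.007117 = 11.973783
  N → positive
  Lon: 8′ + 57.39″ = 8.95650′; 30 + 8.95650/60 = 30.149275
  W ⇒ negate
Point 3:
  Latitude: 47 + 19.7/60 = 47.328333
  N ⇒ keep positive
  Longitude: 87 + 10.4741/60 = 87.174568
  E ⇒ keep positive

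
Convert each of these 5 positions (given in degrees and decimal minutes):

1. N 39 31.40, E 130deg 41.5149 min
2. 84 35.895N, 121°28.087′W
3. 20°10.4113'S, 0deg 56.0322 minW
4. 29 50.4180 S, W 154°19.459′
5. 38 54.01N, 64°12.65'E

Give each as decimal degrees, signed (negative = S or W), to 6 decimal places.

1. 39.523333, 130.691915
2. 84.598250, -121.468117
3. -20.173522, -0.933870
4. -29.840300, -154.324317
5. 38.900167, 64.210833

Point 1:
  φ: 31.4′ = 0.523333°; total 39.5233333
  N → positive
  Lon: 41.5149′ = 0.691915°; total 130.6919150
  E ⇒ keep positive
Point 2:
  Latitude: 84 + 35.895/60 = 84.5982500
  N → positive
  λ: 121 + 28.087/60 = 121.4681167
  W ⇒ negate
Point 3:
  Lat: 20 + 10.4113/60 = 20.1735217
  hemisphere S, so the sign is −
  Lon: 0 + 56.0322/60 = 0.9338700
  W ⇒ negate
Point 4:
  Latitude: 50.418′ = 0.840300°; total 29.8403000
  S → negative
  Longitude: 19.459′ = 0.324317°; total 154.3243167
  W → negative
Point 5:
  Latitude: 38 + 54.01/60 = 38.9001667
  N ⇒ keep positive
  λ: 64 + 12.65/60 = 64.2108333
  E → positive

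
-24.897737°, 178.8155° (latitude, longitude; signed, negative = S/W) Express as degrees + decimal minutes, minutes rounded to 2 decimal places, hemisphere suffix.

24° 53.86′ S, 178° 48.93′ E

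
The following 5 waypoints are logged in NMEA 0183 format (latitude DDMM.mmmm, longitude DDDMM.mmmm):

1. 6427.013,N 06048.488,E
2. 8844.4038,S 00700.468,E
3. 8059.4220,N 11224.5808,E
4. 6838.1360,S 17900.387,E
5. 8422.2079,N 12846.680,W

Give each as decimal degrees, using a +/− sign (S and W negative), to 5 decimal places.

1. 64.45022, 60.80813
2. -88.74006, 7.00780
3. 80.99037, 112.40968
4. -68.63560, 179.00645
5. 84.37013, -128.77800

Point 1:
  Lat: degrees = first 2 digits = 64, minutes = 27.013; 64 + 27.013/60 = 64.450217
  N → positive
  λ: degrees = first 3 digits = 60, minutes = 48.488; 60 + 48.488/60 = 60.808133
  E ⇒ keep positive
Point 2:
  φ: degrees = first 2 digits = 88, minutes = 44.4038; 88 + 44.4038/60 = 88.740063
  hemisphere S, so the sign is −
  Longitude: split at 3 digits → 007° and 0.468′; 7 + 0.468/60 = 7.007800
  E ⇒ keep positive
Point 3:
  Latitude: degrees = first 2 digits = 80, minutes = 59.422; 80 + 59.422/60 = 80.990367
  N ⇒ keep positive
  Lon: split at 3 digits → 112° and 24.5808′; 112 + 24.5808/60 = 112.409680
  E ⇒ keep positive
Point 4:
  Lat: split at 2 digits → 68° and 38.136′; 68 + 38.136/60 = 68.635600
  hemisphere S, so the sign is −
  Longitude: degrees = first 3 digits = 179, minutes = 0.387; 179 + 0.387/60 = 179.006450
  E ⇒ keep positive
Point 5:
  Lat: split at 2 digits → 84° and 22.2079′; 84 + 22.2079/60 = 84.370132
  N ⇒ keep positive
  λ: degrees = first 3 digits = 128, minutes = 46.68; 128 + 46.68/60 = 128.778000
  hemisphere W, so the sign is −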